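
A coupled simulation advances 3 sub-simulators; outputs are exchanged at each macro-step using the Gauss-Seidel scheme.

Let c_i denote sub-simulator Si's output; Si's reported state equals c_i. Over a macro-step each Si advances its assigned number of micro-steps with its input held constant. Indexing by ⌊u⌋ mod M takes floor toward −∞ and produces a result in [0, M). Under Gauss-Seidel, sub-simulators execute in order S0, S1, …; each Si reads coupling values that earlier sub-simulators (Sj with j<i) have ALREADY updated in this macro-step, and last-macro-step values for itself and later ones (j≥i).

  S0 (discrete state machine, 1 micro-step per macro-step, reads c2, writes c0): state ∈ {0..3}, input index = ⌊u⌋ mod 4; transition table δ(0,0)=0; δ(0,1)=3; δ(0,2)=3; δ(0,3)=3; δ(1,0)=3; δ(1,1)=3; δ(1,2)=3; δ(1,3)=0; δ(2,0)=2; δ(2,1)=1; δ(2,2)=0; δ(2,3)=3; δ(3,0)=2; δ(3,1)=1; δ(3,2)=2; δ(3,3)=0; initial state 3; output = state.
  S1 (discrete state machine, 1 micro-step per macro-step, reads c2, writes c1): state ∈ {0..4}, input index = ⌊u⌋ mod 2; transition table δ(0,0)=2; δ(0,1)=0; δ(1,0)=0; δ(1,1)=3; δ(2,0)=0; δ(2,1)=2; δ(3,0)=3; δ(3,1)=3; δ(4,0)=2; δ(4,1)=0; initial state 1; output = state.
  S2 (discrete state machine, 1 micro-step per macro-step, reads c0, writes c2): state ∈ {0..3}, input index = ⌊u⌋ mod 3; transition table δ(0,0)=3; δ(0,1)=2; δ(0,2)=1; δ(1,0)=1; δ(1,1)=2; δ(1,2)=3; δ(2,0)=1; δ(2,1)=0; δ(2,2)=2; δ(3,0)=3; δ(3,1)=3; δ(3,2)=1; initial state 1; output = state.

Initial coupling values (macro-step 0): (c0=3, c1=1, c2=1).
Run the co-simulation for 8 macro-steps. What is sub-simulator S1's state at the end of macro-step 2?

S1 state at macro-step 2 = 3

macro 1: S0 reads c2=1 → after 1×micro: 1; S1 reads c2=1 → after 1×micro: 3; S2 reads c0=1 → after 1×micro: 2 ⇒ (c0=1, c1=3, c2=2)
macro 2: S0 reads c2=2 → after 1×micro: 3; S1 reads c2=2 → after 1×micro: 3; S2 reads c0=3 → after 1×micro: 1 ⇒ (c0=3, c1=3, c2=1)
macro 3: S0 reads c2=1 → after 1×micro: 1; S1 reads c2=1 → after 1×micro: 3; S2 reads c0=1 → after 1×micro: 2 ⇒ (c0=1, c1=3, c2=2)
macro 4: S0 reads c2=2 → after 1×micro: 3; S1 reads c2=2 → after 1×micro: 3; S2 reads c0=3 → after 1×micro: 1 ⇒ (c0=3, c1=3, c2=1)
macro 5: S0 reads c2=1 → after 1×micro: 1; S1 reads c2=1 → after 1×micro: 3; S2 reads c0=1 → after 1×micro: 2 ⇒ (c0=1, c1=3, c2=2)
macro 6: S0 reads c2=2 → after 1×micro: 3; S1 reads c2=2 → after 1×micro: 3; S2 reads c0=3 → after 1×micro: 1 ⇒ (c0=3, c1=3, c2=1)
macro 7: S0 reads c2=1 → after 1×micro: 1; S1 reads c2=1 → after 1×micro: 3; S2 reads c0=1 → after 1×micro: 2 ⇒ (c0=1, c1=3, c2=2)
macro 8: S0 reads c2=2 → after 1×micro: 3; S1 reads c2=2 → after 1×micro: 3; S2 reads c0=3 → after 1×micro: 1 ⇒ (c0=3, c1=3, c2=1)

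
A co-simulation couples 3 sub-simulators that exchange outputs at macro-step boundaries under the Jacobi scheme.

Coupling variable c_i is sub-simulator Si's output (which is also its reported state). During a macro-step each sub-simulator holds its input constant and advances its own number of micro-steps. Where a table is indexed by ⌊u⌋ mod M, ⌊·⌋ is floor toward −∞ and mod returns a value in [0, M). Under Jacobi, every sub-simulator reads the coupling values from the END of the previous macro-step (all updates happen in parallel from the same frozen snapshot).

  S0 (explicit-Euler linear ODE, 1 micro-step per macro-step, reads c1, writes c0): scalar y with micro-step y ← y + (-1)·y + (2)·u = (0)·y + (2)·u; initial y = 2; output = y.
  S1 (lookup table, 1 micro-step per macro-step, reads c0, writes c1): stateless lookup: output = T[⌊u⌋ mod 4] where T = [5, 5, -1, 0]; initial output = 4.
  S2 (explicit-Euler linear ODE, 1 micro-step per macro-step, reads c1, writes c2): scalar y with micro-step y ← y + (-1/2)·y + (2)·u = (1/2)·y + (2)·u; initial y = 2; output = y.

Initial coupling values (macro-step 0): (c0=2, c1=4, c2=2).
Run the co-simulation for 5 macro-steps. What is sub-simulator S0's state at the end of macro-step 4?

macro 1: S0 reads c1=4 → after 1×micro: 8; S1 reads c0=2 → after 1×micro: -1; S2 reads c1=4 → after 1×micro: 9 ⇒ (c0=8, c1=-1, c2=9)
macro 2: S0 reads c1=-1 → after 1×micro: -2; S1 reads c0=8 → after 1×micro: 5; S2 reads c1=-1 → after 1×micro: 5/2 ⇒ (c0=-2, c1=5, c2=5/2)
macro 3: S0 reads c1=5 → after 1×micro: 10; S1 reads c0=-2 → after 1×micro: -1; S2 reads c1=5 → after 1×micro: 45/4 ⇒ (c0=10, c1=-1, c2=45/4)
macro 4: S0 reads c1=-1 → after 1×micro: -2; S1 reads c0=10 → after 1×micro: -1; S2 reads c1=-1 → after 1×micro: 29/8 ⇒ (c0=-2, c1=-1, c2=29/8)
macro 5: S0 reads c1=-1 → after 1×micro: -2; S1 reads c0=-2 → after 1×micro: -1; S2 reads c1=-1 → after 1×micro: -3/16 ⇒ (c0=-2, c1=-1, c2=-3/16)

S0 state at macro-step 4 = -2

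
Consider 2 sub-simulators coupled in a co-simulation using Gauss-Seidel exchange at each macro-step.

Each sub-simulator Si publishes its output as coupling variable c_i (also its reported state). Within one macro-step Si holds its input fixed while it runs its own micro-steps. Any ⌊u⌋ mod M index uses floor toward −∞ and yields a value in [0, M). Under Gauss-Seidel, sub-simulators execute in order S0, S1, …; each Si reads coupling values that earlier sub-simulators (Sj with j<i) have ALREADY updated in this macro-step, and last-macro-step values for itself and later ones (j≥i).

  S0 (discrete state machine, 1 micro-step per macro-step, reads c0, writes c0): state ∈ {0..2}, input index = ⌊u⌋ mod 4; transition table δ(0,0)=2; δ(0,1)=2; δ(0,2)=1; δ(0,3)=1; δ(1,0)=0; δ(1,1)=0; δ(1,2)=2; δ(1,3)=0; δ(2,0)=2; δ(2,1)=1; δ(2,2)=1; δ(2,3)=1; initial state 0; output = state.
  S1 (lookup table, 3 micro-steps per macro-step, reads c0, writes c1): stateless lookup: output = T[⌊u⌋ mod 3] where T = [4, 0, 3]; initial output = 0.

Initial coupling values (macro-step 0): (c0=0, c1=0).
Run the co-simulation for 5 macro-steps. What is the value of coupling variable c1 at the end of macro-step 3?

c1 at macro-step 3 = 4

macro 1: S0 reads c0=0 → after 1×micro: 2; S1 reads c0=2 → after 3×micro: 3 ⇒ (c0=2, c1=3)
macro 2: S0 reads c0=2 → after 1×micro: 1; S1 reads c0=1 → after 3×micro: 0 ⇒ (c0=1, c1=0)
macro 3: S0 reads c0=1 → after 1×micro: 0; S1 reads c0=0 → after 3×micro: 4 ⇒ (c0=0, c1=4)
macro 4: S0 reads c0=0 → after 1×micro: 2; S1 reads c0=2 → after 3×micro: 3 ⇒ (c0=2, c1=3)
macro 5: S0 reads c0=2 → after 1×micro: 1; S1 reads c0=1 → after 3×micro: 0 ⇒ (c0=1, c1=0)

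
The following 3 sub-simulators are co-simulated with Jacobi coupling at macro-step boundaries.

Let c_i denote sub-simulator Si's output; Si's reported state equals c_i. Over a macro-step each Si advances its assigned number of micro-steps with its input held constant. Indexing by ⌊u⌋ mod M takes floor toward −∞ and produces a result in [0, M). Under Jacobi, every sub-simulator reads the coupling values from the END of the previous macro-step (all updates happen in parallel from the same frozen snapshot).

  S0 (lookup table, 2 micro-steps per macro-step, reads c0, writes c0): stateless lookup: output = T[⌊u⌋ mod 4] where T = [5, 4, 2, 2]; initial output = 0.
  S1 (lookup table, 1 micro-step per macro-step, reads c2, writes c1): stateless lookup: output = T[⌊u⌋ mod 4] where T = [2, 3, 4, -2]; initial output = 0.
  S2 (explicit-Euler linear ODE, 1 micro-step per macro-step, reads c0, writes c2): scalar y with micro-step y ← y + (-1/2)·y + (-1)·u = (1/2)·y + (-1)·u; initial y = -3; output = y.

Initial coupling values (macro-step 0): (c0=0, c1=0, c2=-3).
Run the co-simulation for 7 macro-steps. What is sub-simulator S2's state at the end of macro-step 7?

S2 state at macro-step 7 = -1095/128

macro 1: S0 reads c0=0 → after 2×micro: 5; S1 reads c2=-3 → after 1×micro: 3; S2 reads c0=0 → after 1×micro: -3/2 ⇒ (c0=5, c1=3, c2=-3/2)
macro 2: S0 reads c0=5 → after 2×micro: 4; S1 reads c2=-3/2 → after 1×micro: 4; S2 reads c0=5 → after 1×micro: -23/4 ⇒ (c0=4, c1=4, c2=-23/4)
macro 3: S0 reads c0=4 → after 2×micro: 5; S1 reads c2=-23/4 → after 1×micro: 4; S2 reads c0=4 → after 1×micro: -55/8 ⇒ (c0=5, c1=4, c2=-55/8)
macro 4: S0 reads c0=5 → after 2×micro: 4; S1 reads c2=-55/8 → after 1×micro: 3; S2 reads c0=5 → after 1×micro: -135/16 ⇒ (c0=4, c1=3, c2=-135/16)
macro 5: S0 reads c0=4 → after 2×micro: 5; S1 reads c2=-135/16 → after 1×micro: -2; S2 reads c0=4 → after 1×micro: -263/32 ⇒ (c0=5, c1=-2, c2=-263/32)
macro 6: S0 reads c0=5 → after 2×micro: 4; S1 reads c2=-263/32 → after 1×micro: -2; S2 reads c0=5 → after 1×micro: -583/64 ⇒ (c0=4, c1=-2, c2=-583/64)
macro 7: S0 reads c0=4 → after 2×micro: 5; S1 reads c2=-583/64 → after 1×micro: 4; S2 reads c0=4 → after 1×micro: -1095/128 ⇒ (c0=5, c1=4, c2=-1095/128)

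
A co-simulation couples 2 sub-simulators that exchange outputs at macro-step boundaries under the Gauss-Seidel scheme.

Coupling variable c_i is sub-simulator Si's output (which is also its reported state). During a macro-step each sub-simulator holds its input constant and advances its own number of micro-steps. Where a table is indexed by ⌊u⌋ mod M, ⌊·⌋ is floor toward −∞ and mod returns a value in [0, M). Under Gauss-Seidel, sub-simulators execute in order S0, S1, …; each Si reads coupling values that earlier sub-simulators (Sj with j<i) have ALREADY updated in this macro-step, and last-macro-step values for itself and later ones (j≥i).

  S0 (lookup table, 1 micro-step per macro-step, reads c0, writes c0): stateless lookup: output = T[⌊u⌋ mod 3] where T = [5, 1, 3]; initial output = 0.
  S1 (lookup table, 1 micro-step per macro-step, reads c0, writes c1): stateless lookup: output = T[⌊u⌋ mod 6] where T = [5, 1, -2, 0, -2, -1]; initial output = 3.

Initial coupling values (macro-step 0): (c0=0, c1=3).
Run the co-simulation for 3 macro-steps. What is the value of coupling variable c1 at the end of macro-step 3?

c1 at macro-step 3 = -1

macro 1: S0 reads c0=0 → after 1×micro: 5; S1 reads c0=5 → after 1×micro: -1 ⇒ (c0=5, c1=-1)
macro 2: S0 reads c0=5 → after 1×micro: 3; S1 reads c0=3 → after 1×micro: 0 ⇒ (c0=3, c1=0)
macro 3: S0 reads c0=3 → after 1×micro: 5; S1 reads c0=5 → after 1×micro: -1 ⇒ (c0=5, c1=-1)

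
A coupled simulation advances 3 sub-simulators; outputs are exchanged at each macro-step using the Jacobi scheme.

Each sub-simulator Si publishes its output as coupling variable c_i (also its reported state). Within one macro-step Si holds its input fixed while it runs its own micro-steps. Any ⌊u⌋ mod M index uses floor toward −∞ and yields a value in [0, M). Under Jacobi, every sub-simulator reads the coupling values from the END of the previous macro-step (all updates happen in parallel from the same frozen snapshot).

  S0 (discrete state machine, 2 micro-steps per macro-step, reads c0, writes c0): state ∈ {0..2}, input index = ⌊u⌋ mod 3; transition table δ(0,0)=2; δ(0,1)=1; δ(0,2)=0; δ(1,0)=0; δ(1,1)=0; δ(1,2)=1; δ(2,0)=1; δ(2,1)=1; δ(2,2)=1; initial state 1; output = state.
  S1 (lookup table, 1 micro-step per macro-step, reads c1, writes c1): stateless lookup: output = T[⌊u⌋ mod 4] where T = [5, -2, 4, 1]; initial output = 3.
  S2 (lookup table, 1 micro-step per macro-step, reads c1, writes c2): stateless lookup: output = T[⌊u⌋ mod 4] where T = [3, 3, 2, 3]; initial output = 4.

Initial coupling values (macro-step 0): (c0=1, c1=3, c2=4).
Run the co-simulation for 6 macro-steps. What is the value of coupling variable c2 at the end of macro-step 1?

macro 1: S0 reads c0=1 → after 2×micro: 1; S1 reads c1=3 → after 1×micro: 1; S2 reads c1=3 → after 1×micro: 3 ⇒ (c0=1, c1=1, c2=3)
macro 2: S0 reads c0=1 → after 2×micro: 1; S1 reads c1=1 → after 1×micro: -2; S2 reads c1=1 → after 1×micro: 3 ⇒ (c0=1, c1=-2, c2=3)
macro 3: S0 reads c0=1 → after 2×micro: 1; S1 reads c1=-2 → after 1×micro: 4; S2 reads c1=-2 → after 1×micro: 2 ⇒ (c0=1, c1=4, c2=2)
macro 4: S0 reads c0=1 → after 2×micro: 1; S1 reads c1=4 → after 1×micro: 5; S2 reads c1=4 → after 1×micro: 3 ⇒ (c0=1, c1=5, c2=3)
macro 5: S0 reads c0=1 → after 2×micro: 1; S1 reads c1=5 → after 1×micro: -2; S2 reads c1=5 → after 1×micro: 3 ⇒ (c0=1, c1=-2, c2=3)
macro 6: S0 reads c0=1 → after 2×micro: 1; S1 reads c1=-2 → after 1×micro: 4; S2 reads c1=-2 → after 1×micro: 2 ⇒ (c0=1, c1=4, c2=2)

c2 at macro-step 1 = 3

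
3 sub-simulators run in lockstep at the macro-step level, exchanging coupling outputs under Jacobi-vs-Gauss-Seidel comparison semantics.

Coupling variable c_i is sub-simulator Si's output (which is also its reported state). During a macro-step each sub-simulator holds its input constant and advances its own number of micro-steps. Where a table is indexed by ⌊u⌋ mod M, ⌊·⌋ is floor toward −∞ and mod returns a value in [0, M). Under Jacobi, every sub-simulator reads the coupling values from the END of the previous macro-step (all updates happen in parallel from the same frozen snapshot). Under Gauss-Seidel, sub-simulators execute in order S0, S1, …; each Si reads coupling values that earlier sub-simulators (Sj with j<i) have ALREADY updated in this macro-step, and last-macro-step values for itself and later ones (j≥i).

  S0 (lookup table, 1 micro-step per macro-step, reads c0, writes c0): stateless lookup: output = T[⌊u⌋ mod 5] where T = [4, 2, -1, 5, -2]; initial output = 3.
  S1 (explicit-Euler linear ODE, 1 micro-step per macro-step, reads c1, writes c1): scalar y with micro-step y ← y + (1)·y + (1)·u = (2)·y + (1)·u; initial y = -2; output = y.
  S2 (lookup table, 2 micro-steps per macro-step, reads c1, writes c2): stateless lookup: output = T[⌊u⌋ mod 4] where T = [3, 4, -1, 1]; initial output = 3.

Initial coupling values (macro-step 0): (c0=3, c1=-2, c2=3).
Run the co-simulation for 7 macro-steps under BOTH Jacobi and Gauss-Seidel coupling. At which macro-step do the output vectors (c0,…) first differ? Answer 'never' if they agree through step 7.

[Jacobi] macro 1: S0 reads c0=3 → after 1×micro: 5; S1 reads c1=-2 → after 1×micro: -6; S2 reads c1=-2 → after 2×micro: -1 ⇒ (c0=5, c1=-6, c2=-1)
[Jacobi] macro 2: S0 reads c0=5 → after 1×micro: 4; S1 reads c1=-6 → after 1×micro: -18; S2 reads c1=-6 → after 2×micro: -1 ⇒ (c0=4, c1=-18, c2=-1)
[Jacobi] macro 3: S0 reads c0=4 → after 1×micro: -2; S1 reads c1=-18 → after 1×micro: -54; S2 reads c1=-18 → after 2×micro: -1 ⇒ (c0=-2, c1=-54, c2=-1)
[Jacobi] macro 4: S0 reads c0=-2 → after 1×micro: 5; S1 reads c1=-54 → after 1×micro: -162; S2 reads c1=-54 → after 2×micro: -1 ⇒ (c0=5, c1=-162, c2=-1)
[Jacobi] macro 5: S0 reads c0=5 → after 1×micro: 4; S1 reads c1=-162 → after 1×micro: -486; S2 reads c1=-162 → after 2×micro: -1 ⇒ (c0=4, c1=-486, c2=-1)
[Jacobi] macro 6: S0 reads c0=4 → after 1×micro: -2; S1 reads c1=-486 → after 1×micro: -1458; S2 reads c1=-486 → after 2×micro: -1 ⇒ (c0=-2, c1=-1458, c2=-1)
[Jacobi] macro 7: S0 reads c0=-2 → after 1×micro: 5; S1 reads c1=-1458 → after 1×micro: -4374; S2 reads c1=-1458 → after 2×micro: -1 ⇒ (c0=5, c1=-4374, c2=-1)
[Gauss-Seidel] macro 1: S0 reads c0=3 → after 1×micro: 5; S1 reads c1=-2 → after 1×micro: -6; S2 reads c1=-6 → after 2×micro: -1 ⇒ (c0=5, c1=-6, c2=-1)
[Gauss-Seidel] macro 2: S0 reads c0=5 → after 1×micro: 4; S1 reads c1=-6 → after 1×micro: -18; S2 reads c1=-18 → after 2×micro: -1 ⇒ (c0=4, c1=-18, c2=-1)
[Gauss-Seidel] macro 3: S0 reads c0=4 → after 1×micro: -2; S1 reads c1=-18 → after 1×micro: -54; S2 reads c1=-54 → after 2×micro: -1 ⇒ (c0=-2, c1=-54, c2=-1)
[Gauss-Seidel] macro 4: S0 reads c0=-2 → after 1×micro: 5; S1 reads c1=-54 → after 1×micro: -162; S2 reads c1=-162 → after 2×micro: -1 ⇒ (c0=5, c1=-162, c2=-1)
[Gauss-Seidel] macro 5: S0 reads c0=5 → after 1×micro: 4; S1 reads c1=-162 → after 1×micro: -486; S2 reads c1=-486 → after 2×micro: -1 ⇒ (c0=4, c1=-486, c2=-1)
[Gauss-Seidel] macro 6: S0 reads c0=4 → after 1×micro: -2; S1 reads c1=-486 → after 1×micro: -1458; S2 reads c1=-1458 → after 2×micro: -1 ⇒ (c0=-2, c1=-1458, c2=-1)
[Gauss-Seidel] macro 7: S0 reads c0=-2 → after 1×micro: 5; S1 reads c1=-1458 → after 1×micro: -4374; S2 reads c1=-4374 → after 2×micro: -1 ⇒ (c0=5, c1=-4374, c2=-1)

first divergence at macro-step: never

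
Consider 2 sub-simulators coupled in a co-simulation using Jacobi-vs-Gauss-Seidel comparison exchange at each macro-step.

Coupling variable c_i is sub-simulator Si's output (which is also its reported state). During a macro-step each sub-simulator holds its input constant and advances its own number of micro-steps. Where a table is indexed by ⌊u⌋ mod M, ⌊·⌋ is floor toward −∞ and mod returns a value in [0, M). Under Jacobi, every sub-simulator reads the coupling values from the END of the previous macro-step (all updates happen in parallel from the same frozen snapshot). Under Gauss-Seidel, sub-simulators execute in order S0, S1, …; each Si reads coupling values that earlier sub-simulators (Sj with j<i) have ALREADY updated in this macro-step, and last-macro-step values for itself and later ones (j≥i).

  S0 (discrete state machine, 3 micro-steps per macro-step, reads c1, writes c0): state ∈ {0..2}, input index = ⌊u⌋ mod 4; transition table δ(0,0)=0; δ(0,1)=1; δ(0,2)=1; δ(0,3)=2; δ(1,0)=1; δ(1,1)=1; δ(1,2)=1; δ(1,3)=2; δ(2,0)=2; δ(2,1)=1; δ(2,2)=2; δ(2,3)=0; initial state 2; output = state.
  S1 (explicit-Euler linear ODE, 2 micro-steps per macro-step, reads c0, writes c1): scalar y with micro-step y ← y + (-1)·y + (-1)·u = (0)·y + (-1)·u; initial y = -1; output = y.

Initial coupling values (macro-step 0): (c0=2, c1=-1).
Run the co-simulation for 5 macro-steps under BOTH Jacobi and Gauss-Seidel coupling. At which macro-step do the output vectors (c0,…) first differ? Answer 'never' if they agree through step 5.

[Jacobi] macro 1: S0 reads c1=-1 → after 3×micro: 0; S1 reads c0=2 → after 2×micro: -2 ⇒ (c0=0, c1=-2)
[Jacobi] macro 2: S0 reads c1=-2 → after 3×micro: 1; S1 reads c0=0 → after 2×micro: 0 ⇒ (c0=1, c1=0)
[Jacobi] macro 3: S0 reads c1=0 → after 3×micro: 1; S1 reads c0=1 → after 2×micro: -1 ⇒ (c0=1, c1=-1)
[Jacobi] macro 4: S0 reads c1=-1 → after 3×micro: 2; S1 reads c0=1 → after 2×micro: -1 ⇒ (c0=2, c1=-1)
[Jacobi] macro 5: S0 reads c1=-1 → after 3×micro: 0; S1 reads c0=2 → after 2×micro: -2 ⇒ (c0=0, c1=-2)
[Gauss-Seidel] macro 1: S0 reads c1=-1 → after 3×micro: 0; S1 reads c0=0 → after 2×micro: 0 ⇒ (c0=0, c1=0)
[Gauss-Seidel] macro 2: S0 reads c1=0 → after 3×micro: 0; S1 reads c0=0 → after 2×micro: 0 ⇒ (c0=0, c1=0)
[Gauss-Seidel] macro 3: S0 reads c1=0 → after 3×micro: 0; S1 reads c0=0 → after 2×micro: 0 ⇒ (c0=0, c1=0)
[Gauss-Seidel] macro 4: S0 reads c1=0 → after 3×micro: 0; S1 reads c0=0 → after 2×micro: 0 ⇒ (c0=0, c1=0)
[Gauss-Seidel] macro 5: S0 reads c1=0 → after 3×micro: 0; S1 reads c0=0 → after 2×micro: 0 ⇒ (c0=0, c1=0)

first divergence at macro-step: 1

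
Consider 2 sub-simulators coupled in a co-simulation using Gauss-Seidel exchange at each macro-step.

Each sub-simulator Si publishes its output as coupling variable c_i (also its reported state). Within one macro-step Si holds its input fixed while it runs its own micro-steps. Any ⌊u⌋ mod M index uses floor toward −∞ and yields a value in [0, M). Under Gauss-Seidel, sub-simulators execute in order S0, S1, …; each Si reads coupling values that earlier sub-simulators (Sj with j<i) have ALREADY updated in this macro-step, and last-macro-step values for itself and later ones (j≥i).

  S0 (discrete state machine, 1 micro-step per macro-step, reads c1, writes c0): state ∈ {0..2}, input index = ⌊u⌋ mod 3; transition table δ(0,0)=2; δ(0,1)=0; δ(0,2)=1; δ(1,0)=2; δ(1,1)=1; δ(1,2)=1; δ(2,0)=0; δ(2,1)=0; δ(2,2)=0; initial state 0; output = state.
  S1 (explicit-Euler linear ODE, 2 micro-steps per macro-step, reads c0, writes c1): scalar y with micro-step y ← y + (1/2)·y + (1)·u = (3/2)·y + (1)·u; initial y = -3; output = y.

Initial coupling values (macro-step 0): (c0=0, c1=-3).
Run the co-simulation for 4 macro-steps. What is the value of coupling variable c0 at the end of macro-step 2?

macro 1: S0 reads c1=-3 → after 1×micro: 2; S1 reads c0=2 → after 2×micro: -7/4 ⇒ (c0=2, c1=-7/4)
macro 2: S0 reads c1=-7/4 → after 1×micro: 0; S1 reads c0=0 → after 2×micro: -63/16 ⇒ (c0=0, c1=-63/16)
macro 3: S0 reads c1=-63/16 → after 1×micro: 1; S1 reads c0=1 → after 2×micro: -407/64 ⇒ (c0=1, c1=-407/64)
macro 4: S0 reads c1=-407/64 → after 1×micro: 1; S1 reads c0=1 → after 2×micro: -3023/256 ⇒ (c0=1, c1=-3023/256)

c0 at macro-step 2 = 0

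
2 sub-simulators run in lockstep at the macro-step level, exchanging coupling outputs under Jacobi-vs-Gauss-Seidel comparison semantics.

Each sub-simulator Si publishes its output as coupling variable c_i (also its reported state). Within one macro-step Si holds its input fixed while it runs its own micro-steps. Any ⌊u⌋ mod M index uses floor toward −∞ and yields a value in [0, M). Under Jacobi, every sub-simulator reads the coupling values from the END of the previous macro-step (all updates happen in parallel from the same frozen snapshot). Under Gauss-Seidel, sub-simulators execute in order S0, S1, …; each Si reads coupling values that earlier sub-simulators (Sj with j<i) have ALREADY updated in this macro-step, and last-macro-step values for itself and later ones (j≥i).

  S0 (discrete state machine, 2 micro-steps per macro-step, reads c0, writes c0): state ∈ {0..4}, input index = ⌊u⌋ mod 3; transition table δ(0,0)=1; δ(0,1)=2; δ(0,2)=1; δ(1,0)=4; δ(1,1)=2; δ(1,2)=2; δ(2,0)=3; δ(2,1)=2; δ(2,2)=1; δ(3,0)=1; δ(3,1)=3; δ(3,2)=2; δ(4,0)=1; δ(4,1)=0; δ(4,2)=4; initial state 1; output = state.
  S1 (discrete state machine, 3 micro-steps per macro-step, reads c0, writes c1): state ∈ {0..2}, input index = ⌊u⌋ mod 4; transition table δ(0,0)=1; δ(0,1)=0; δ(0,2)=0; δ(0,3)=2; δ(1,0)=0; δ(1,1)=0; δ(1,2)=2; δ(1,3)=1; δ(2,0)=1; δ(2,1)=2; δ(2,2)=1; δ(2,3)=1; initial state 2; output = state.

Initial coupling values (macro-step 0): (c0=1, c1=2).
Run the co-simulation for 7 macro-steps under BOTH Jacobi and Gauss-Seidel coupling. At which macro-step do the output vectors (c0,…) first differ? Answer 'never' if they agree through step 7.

first divergence at macro-step: 1

[Jacobi] macro 1: S0 reads c0=1 → after 2×micro: 2; S1 reads c0=1 → after 3×micro: 2 ⇒ (c0=2, c1=2)
[Jacobi] macro 2: S0 reads c0=2 → after 2×micro: 2; S1 reads c0=2 → after 3×micro: 1 ⇒ (c0=2, c1=1)
[Jacobi] macro 3: S0 reads c0=2 → after 2×micro: 2; S1 reads c0=2 → after 3×micro: 2 ⇒ (c0=2, c1=2)
[Jacobi] macro 4: S0 reads c0=2 → after 2×micro: 2; S1 reads c0=2 → after 3×micro: 1 ⇒ (c0=2, c1=1)
[Jacobi] macro 5: S0 reads c0=2 → after 2×micro: 2; S1 reads c0=2 → after 3×micro: 2 ⇒ (c0=2, c1=2)
[Jacobi] macro 6: S0 reads c0=2 → after 2×micro: 2; S1 reads c0=2 → after 3×micro: 1 ⇒ (c0=2, c1=1)
[Jacobi] macro 7: S0 reads c0=2 → after 2×micro: 2; S1 reads c0=2 → after 3×micro: 2 ⇒ (c0=2, c1=2)
[Gauss-Seidel] macro 1: S0 reads c0=1 → after 2×micro: 2; S1 reads c0=2 → after 3×micro: 1 ⇒ (c0=2, c1=1)
[Gauss-Seidel] macro 2: S0 reads c0=2 → after 2×micro: 2; S1 reads c0=2 → after 3×micro: 2 ⇒ (c0=2, c1=2)
[Gauss-Seidel] macro 3: S0 reads c0=2 → after 2×micro: 2; S1 reads c0=2 → after 3×micro: 1 ⇒ (c0=2, c1=1)
[Gauss-Seidel] macro 4: S0 reads c0=2 → after 2×micro: 2; S1 reads c0=2 → after 3×micro: 2 ⇒ (c0=2, c1=2)
[Gauss-Seidel] macro 5: S0 reads c0=2 → after 2×micro: 2; S1 reads c0=2 → after 3×micro: 1 ⇒ (c0=2, c1=1)
[Gauss-Seidel] macro 6: S0 reads c0=2 → after 2×micro: 2; S1 reads c0=2 → after 3×micro: 2 ⇒ (c0=2, c1=2)
[Gauss-Seidel] macro 7: S0 reads c0=2 → after 2×micro: 2; S1 reads c0=2 → after 3×micro: 1 ⇒ (c0=2, c1=1)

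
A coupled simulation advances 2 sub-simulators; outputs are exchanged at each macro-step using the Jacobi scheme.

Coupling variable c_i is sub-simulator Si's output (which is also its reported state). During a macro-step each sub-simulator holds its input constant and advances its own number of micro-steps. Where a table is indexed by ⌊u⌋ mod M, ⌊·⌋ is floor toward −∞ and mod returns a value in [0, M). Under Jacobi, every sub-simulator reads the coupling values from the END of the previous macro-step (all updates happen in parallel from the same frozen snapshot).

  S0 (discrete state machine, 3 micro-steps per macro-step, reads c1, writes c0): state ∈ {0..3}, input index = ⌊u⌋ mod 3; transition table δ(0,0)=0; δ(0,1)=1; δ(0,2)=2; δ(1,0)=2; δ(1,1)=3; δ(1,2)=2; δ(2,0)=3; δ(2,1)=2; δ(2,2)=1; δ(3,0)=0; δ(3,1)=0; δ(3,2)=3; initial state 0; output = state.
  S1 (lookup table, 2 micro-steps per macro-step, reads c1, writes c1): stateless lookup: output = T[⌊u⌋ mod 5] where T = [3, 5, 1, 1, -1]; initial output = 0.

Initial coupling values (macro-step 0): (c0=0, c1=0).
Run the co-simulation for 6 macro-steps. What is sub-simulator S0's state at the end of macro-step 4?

macro 1: S0 reads c1=0 → after 3×micro: 0; S1 reads c1=0 → after 2×micro: 3 ⇒ (c0=0, c1=3)
macro 2: S0 reads c1=3 → after 3×micro: 0; S1 reads c1=3 → after 2×micro: 1 ⇒ (c0=0, c1=1)
macro 3: S0 reads c1=1 → after 3×micro: 0; S1 reads c1=1 → after 2×micro: 5 ⇒ (c0=0, c1=5)
macro 4: S0 reads c1=5 → after 3×micro: 2; S1 reads c1=5 → after 2×micro: 3 ⇒ (c0=2, c1=3)
macro 5: S0 reads c1=3 → after 3×micro: 0; S1 reads c1=3 → after 2×micro: 1 ⇒ (c0=0, c1=1)
macro 6: S0 reads c1=1 → after 3×micro: 0; S1 reads c1=1 → after 2×micro: 5 ⇒ (c0=0, c1=5)

S0 state at macro-step 4 = 2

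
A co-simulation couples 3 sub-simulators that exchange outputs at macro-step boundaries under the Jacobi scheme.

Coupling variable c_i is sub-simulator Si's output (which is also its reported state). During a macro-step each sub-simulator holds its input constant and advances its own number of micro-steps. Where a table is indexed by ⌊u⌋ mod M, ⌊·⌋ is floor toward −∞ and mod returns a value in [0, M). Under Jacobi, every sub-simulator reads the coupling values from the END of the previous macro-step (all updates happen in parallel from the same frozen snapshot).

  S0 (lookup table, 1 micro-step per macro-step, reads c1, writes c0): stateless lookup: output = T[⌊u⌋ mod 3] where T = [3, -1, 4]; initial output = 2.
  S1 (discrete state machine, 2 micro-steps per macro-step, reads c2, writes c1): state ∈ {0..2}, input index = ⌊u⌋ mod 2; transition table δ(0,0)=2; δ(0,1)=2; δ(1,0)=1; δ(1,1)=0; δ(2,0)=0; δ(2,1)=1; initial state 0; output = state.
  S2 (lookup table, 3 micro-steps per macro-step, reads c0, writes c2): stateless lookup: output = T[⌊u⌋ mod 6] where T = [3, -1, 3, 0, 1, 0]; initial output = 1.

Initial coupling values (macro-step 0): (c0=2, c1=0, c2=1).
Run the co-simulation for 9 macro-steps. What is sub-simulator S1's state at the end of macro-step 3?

macro 1: S0 reads c1=0 → after 1×micro: 3; S1 reads c2=1 → after 2×micro: 1; S2 reads c0=2 → after 3×micro: 3 ⇒ (c0=3, c1=1, c2=3)
macro 2: S0 reads c1=1 → after 1×micro: -1; S1 reads c2=3 → after 2×micro: 2; S2 reads c0=3 → after 3×micro: 0 ⇒ (c0=-1, c1=2, c2=0)
macro 3: S0 reads c1=2 → after 1×micro: 4; S1 reads c2=0 → after 2×micro: 2; S2 reads c0=-1 → after 3×micro: 0 ⇒ (c0=4, c1=2, c2=0)
macro 4: S0 reads c1=2 → after 1×micro: 4; S1 reads c2=0 → after 2×micro: 2; S2 reads c0=4 → after 3×micro: 1 ⇒ (c0=4, c1=2, c2=1)
macro 5: S0 reads c1=2 → after 1×micro: 4; S1 reads c2=1 → after 2×micro: 0; S2 reads c0=4 → after 3×micro: 1 ⇒ (c0=4, c1=0, c2=1)
macro 6: S0 reads c1=0 → after 1×micro: 3; S1 reads c2=1 → after 2×micro: 1; S2 reads c0=4 → after 3×micro: 1 ⇒ (c0=3, c1=1, c2=1)
macro 7: S0 reads c1=1 → after 1×micro: -1; S1 reads c2=1 → after 2×micro: 2; S2 reads c0=3 → after 3×micro: 0 ⇒ (c0=-1, c1=2, c2=0)
macro 8: S0 reads c1=2 → after 1×micro: 4; S1 reads c2=0 → after 2×micro: 2; S2 reads c0=-1 → after 3×micro: 0 ⇒ (c0=4, c1=2, c2=0)
macro 9: S0 reads c1=2 → after 1×micro: 4; S1 reads c2=0 → after 2×micro: 2; S2 reads c0=4 → after 3×micro: 1 ⇒ (c0=4, c1=2, c2=1)

S1 state at macro-step 3 = 2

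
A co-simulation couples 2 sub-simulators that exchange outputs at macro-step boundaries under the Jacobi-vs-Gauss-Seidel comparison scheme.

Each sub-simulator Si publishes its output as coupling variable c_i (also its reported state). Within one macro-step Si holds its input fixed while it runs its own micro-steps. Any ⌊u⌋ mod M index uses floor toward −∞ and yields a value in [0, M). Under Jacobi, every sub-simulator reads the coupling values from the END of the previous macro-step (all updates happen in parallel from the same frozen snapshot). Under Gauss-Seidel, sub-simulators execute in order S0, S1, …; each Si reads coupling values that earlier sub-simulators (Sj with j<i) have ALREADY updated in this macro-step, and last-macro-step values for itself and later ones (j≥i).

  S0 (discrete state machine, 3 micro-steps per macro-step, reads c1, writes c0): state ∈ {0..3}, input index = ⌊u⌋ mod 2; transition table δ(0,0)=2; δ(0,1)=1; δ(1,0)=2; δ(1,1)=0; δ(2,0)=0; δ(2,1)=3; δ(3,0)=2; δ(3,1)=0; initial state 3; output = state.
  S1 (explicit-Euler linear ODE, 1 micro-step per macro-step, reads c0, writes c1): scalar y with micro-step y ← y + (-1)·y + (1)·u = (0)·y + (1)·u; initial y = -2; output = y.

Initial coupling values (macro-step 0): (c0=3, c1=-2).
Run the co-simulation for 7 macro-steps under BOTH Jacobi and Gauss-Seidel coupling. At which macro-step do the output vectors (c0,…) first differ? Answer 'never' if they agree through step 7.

first divergence at macro-step: 1

[Jacobi] macro 1: S0 reads c1=-2 → after 3×micro: 2; S1 reads c0=3 → after 1×micro: 3 ⇒ (c0=2, c1=3)
[Jacobi] macro 2: S0 reads c1=3 → after 3×micro: 1; S1 reads c0=2 → after 1×micro: 2 ⇒ (c0=1, c1=2)
[Jacobi] macro 3: S0 reads c1=2 → after 3×micro: 2; S1 reads c0=1 → after 1×micro: 1 ⇒ (c0=2, c1=1)
[Jacobi] macro 4: S0 reads c1=1 → after 3×micro: 1; S1 reads c0=2 → after 1×micro: 2 ⇒ (c0=1, c1=2)
[Jacobi] macro 5: S0 reads c1=2 → after 3×micro: 2; S1 reads c0=1 → after 1×micro: 1 ⇒ (c0=2, c1=1)
[Jacobi] macro 6: S0 reads c1=1 → after 3×micro: 1; S1 reads c0=2 → after 1×micro: 2 ⇒ (c0=1, c1=2)
[Jacobi] macro 7: S0 reads c1=2 → after 3×micro: 2; S1 reads c0=1 → after 1×micro: 1 ⇒ (c0=2, c1=1)
[Gauss-Seidel] macro 1: S0 reads c1=-2 → after 3×micro: 2; S1 reads c0=2 → after 1×micro: 2 ⇒ (c0=2, c1=2)
[Gauss-Seidel] macro 2: S0 reads c1=2 → after 3×micro: 0; S1 reads c0=0 → after 1×micro: 0 ⇒ (c0=0, c1=0)
[Gauss-Seidel] macro 3: S0 reads c1=0 → after 3×micro: 2; S1 reads c0=2 → after 1×micro: 2 ⇒ (c0=2, c1=2)
[Gauss-Seidel] macro 4: S0 reads c1=2 → after 3×micro: 0; S1 reads c0=0 → after 1×micro: 0 ⇒ (c0=0, c1=0)
[Gauss-Seidel] macro 5: S0 reads c1=0 → after 3×micro: 2; S1 reads c0=2 → after 1×micro: 2 ⇒ (c0=2, c1=2)
[Gauss-Seidel] macro 6: S0 reads c1=2 → after 3×micro: 0; S1 reads c0=0 → after 1×micro: 0 ⇒ (c0=0, c1=0)
[Gauss-Seidel] macro 7: S0 reads c1=0 → after 3×micro: 2; S1 reads c0=2 → after 1×micro: 2 ⇒ (c0=2, c1=2)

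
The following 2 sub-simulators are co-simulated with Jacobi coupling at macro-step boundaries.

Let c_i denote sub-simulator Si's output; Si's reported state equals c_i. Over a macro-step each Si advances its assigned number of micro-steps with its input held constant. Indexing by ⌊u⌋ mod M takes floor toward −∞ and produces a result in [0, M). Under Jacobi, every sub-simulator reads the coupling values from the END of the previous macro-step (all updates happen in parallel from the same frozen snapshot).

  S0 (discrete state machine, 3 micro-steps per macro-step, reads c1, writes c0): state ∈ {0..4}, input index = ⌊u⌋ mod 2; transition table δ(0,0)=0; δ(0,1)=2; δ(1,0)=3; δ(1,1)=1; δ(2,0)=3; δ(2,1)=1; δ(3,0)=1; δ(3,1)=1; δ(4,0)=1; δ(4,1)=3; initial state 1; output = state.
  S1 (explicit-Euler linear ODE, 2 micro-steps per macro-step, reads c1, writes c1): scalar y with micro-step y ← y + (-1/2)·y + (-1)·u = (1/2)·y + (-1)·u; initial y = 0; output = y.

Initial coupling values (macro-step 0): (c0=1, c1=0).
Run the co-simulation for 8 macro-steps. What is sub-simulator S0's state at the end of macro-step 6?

macro 1: S0 reads c1=0 → after 3×micro: 3; S1 reads c1=0 → after 2×micro: 0 ⇒ (c0=3, c1=0)
macro 2: S0 reads c1=0 → after 3×micro: 1; S1 reads c1=0 → after 2×micro: 0 ⇒ (c0=1, c1=0)
macro 3: S0 reads c1=0 → after 3×micro: 3; S1 reads c1=0 → after 2×micro: 0 ⇒ (c0=3, c1=0)
macro 4: S0 reads c1=0 → after 3×micro: 1; S1 reads c1=0 → after 2×micro: 0 ⇒ (c0=1, c1=0)
macro 5: S0 reads c1=0 → after 3×micro: 3; S1 reads c1=0 → after 2×micro: 0 ⇒ (c0=3, c1=0)
macro 6: S0 reads c1=0 → after 3×micro: 1; S1 reads c1=0 → after 2×micro: 0 ⇒ (c0=1, c1=0)
macro 7: S0 reads c1=0 → after 3×micro: 3; S1 reads c1=0 → after 2×micro: 0 ⇒ (c0=3, c1=0)
macro 8: S0 reads c1=0 → after 3×micro: 1; S1 reads c1=0 → after 2×micro: 0 ⇒ (c0=1, c1=0)

S0 state at macro-step 6 = 1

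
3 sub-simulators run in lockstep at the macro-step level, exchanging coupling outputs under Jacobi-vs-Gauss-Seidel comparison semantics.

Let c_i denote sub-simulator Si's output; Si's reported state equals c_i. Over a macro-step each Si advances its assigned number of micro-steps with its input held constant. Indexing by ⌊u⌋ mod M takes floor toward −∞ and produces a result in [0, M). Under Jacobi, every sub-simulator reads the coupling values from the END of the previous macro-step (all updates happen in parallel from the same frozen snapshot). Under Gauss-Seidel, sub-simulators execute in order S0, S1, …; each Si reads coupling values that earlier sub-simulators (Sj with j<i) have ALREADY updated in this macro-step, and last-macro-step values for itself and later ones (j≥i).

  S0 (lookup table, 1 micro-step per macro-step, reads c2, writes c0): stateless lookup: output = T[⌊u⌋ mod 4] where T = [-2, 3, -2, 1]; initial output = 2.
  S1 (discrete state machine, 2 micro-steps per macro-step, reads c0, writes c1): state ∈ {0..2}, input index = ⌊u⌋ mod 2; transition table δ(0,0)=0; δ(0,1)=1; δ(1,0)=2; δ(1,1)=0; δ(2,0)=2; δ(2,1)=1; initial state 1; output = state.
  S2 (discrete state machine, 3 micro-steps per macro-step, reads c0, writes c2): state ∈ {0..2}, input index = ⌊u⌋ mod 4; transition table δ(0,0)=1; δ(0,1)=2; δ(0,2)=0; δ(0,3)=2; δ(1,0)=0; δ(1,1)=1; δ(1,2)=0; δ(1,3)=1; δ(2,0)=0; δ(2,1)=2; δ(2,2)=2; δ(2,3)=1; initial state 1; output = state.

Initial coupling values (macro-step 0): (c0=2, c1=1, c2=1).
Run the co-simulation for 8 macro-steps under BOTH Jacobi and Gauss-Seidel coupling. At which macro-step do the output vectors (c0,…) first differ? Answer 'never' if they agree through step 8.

[Jacobi] macro 1: S0 reads c2=1 → after 1×micro: 3; S1 reads c0=2 → after 2×micro: 2; S2 reads c0=2 → after 3×micro: 0 ⇒ (c0=3, c1=2, c2=0)
[Jacobi] macro 2: S0 reads c2=0 → after 1×micro: -2; S1 reads c0=3 → after 2×micro: 0; S2 reads c0=3 → after 3×micro: 1 ⇒ (c0=-2, c1=0, c2=1)
[Jacobi] macro 3: S0 reads c2=1 → after 1×micro: 3; S1 reads c0=-2 → after 2×micro: 0; S2 reads c0=-2 → after 3×micro: 0 ⇒ (c0=3, c1=0, c2=0)
[Jacobi] macro 4: S0 reads c2=0 → after 1×micro: -2; S1 reads c0=3 → after 2×micro: 0; S2 reads c0=3 → after 3×micro: 1 ⇒ (c0=-2, c1=0, c2=1)
[Jacobi] macro 5: S0 reads c2=1 → after 1×micro: 3; S1 reads c0=-2 → after 2×micro: 0; S2 reads c0=-2 → after 3×micro: 0 ⇒ (c0=3, c1=0, c2=0)
[Jacobi] macro 6: S0 reads c2=0 → after 1×micro: -2; S1 reads c0=3 → after 2×micro: 0; S2 reads c0=3 → after 3×micro: 1 ⇒ (c0=-2, c1=0, c2=1)
[Jacobi] macro 7: S0 reads c2=1 → after 1×micro: 3; S1 reads c0=-2 → after 2×micro: 0; S2 reads c0=-2 → after 3×micro: 0 ⇒ (c0=3, c1=0, c2=0)
[Jacobi] macro 8: S0 reads c2=0 → after 1×micro: -2; S1 reads c0=3 → after 2×micro: 0; S2 reads c0=3 → after 3×micro: 1 ⇒ (c0=-2, c1=0, c2=1)
[Gauss-Seidel] macro 1: S0 reads c2=1 → after 1×micro: 3; S1 reads c0=3 → after 2×micro: 1; S2 reads c0=3 → after 3×micro: 1 ⇒ (c0=3, c1=1, c2=1)
[Gauss-Seidel] macro 2: S0 reads c2=1 → after 1×micro: 3; S1 reads c0=3 → after 2×micro: 1; S2 reads c0=3 → after 3×micro: 1 ⇒ (c0=3, c1=1, c2=1)
[Gauss-Seidel] macro 3: S0 reads c2=1 → after 1×micro: 3; S1 reads c0=3 → after 2×micro: 1; S2 reads c0=3 → after 3×micro: 1 ⇒ (c0=3, c1=1, c2=1)
[Gauss-Seidel] macro 4: S0 reads c2=1 → after 1×micro: 3; S1 reads c0=3 → after 2×micro: 1; S2 reads c0=3 → after 3×micro: 1 ⇒ (c0=3, c1=1, c2=1)
[Gauss-Seidel] macro 5: S0 reads c2=1 → after 1×micro: 3; S1 reads c0=3 → after 2×micro: 1; S2 reads c0=3 → after 3×micro: 1 ⇒ (c0=3, c1=1, c2=1)
[Gauss-Seidel] macro 6: S0 reads c2=1 → after 1×micro: 3; S1 reads c0=3 → after 2×micro: 1; S2 reads c0=3 → after 3×micro: 1 ⇒ (c0=3, c1=1, c2=1)
[Gauss-Seidel] macro 7: S0 reads c2=1 → after 1×micro: 3; S1 reads c0=3 → after 2×micro: 1; S2 reads c0=3 → after 3×micro: 1 ⇒ (c0=3, c1=1, c2=1)
[Gauss-Seidel] macro 8: S0 reads c2=1 → after 1×micro: 3; S1 reads c0=3 → after 2×micro: 1; S2 reads c0=3 → after 3×micro: 1 ⇒ (c0=3, c1=1, c2=1)

first divergence at macro-step: 1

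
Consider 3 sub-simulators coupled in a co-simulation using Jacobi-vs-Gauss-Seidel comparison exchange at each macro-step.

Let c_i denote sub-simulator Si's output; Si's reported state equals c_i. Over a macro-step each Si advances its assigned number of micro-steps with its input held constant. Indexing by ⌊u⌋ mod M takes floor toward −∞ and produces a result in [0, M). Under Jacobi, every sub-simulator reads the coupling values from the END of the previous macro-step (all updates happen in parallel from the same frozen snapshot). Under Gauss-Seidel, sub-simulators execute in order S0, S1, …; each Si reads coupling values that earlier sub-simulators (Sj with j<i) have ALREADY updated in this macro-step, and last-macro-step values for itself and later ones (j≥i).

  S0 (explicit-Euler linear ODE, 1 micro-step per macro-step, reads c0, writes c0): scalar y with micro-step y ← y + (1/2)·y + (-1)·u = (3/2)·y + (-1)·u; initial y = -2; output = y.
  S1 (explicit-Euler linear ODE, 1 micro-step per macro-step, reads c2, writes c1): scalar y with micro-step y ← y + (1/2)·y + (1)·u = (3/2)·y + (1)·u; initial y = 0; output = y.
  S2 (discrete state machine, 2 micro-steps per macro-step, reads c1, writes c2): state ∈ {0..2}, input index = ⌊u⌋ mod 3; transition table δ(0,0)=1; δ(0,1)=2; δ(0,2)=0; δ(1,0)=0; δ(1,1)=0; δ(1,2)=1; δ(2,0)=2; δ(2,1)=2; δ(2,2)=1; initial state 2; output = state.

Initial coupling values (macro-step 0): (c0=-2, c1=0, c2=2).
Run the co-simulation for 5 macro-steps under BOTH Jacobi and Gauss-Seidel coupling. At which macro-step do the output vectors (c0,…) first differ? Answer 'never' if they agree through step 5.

first divergence at macro-step: 1

[Jacobi] macro 1: S0 reads c0=-2 → after 1×micro: -1; S1 reads c2=2 → after 1×micro: 2; S2 reads c1=0 → after 2×micro: 2 ⇒ (c0=-1, c1=2, c2=2)
[Jacobi] macro 2: S0 reads c0=-1 → after 1×micro: -1/2; S1 reads c2=2 → after 1×micro: 5; S2 reads c1=2 → after 2×micro: 1 ⇒ (c0=-1/2, c1=5, c2=1)
[Jacobi] macro 3: S0 reads c0=-1/2 → after 1×micro: -1/4; S1 reads c2=1 → after 1×micro: 17/2; S2 reads c1=5 → after 2×micro: 1 ⇒ (c0=-1/4, c1=17/2, c2=1)
[Jacobi] macro 4: S0 reads c0=-1/4 → after 1×micro: -1/8; S1 reads c2=1 → after 1×micro: 55/4; S2 reads c1=17/2 → after 2×micro: 1 ⇒ (c0=-1/8, c1=55/4, c2=1)
[Jacobi] macro 5: S0 reads c0=-1/8 → after 1×micro: -1/16; S1 reads c2=1 → after 1×micro: 173/8; S2 reads c1=55/4 → after 2×micro: 2 ⇒ (c0=-1/16, c1=173/8, c2=2)
[Gauss-Seidel] macro 1: S0 reads c0=-2 → after 1×micro: -1; S1 reads c2=2 → after 1×micro: 2; S2 reads c1=2 → after 2×micro: 1 ⇒ (c0=-1, c1=2, c2=1)
[Gauss-Seidel] macro 2: S0 reads c0=-1 → after 1×micro: -1/2; S1 reads c2=1 → after 1×micro: 4; S2 reads c1=4 → after 2×micro: 2 ⇒ (c0=-1/2, c1=4, c2=2)
[Gauss-Seidel] macro 3: S0 reads c0=-1/2 → after 1×micro: -1/4; S1 reads c2=2 → after 1×micro: 8; S2 reads c1=8 → after 2×micro: 1 ⇒ (c0=-1/4, c1=8, c2=1)
[Gauss-Seidel] macro 4: S0 reads c0=-1/4 → after 1×micro: -1/8; S1 reads c2=1 → after 1×micro: 13; S2 reads c1=13 → after 2×micro: 2 ⇒ (c0=-1/8, c1=13, c2=2)
[Gauss-Seidel] macro 5: S0 reads c0=-1/8 → after 1×micro: -1/16; S1 reads c2=2 → after 1×micro: 43/2; S2 reads c1=43/2 → after 2×micro: 2 ⇒ (c0=-1/16, c1=43/2, c2=2)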